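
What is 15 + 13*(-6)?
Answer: -63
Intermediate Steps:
15 + 13*(-6) = 15 - 78 = -63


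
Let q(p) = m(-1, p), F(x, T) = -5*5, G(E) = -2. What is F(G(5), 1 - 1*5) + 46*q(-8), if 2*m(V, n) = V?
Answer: -48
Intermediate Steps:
m(V, n) = V/2
F(x, T) = -25
q(p) = -1/2 (q(p) = (1/2)*(-1) = -1/2)
F(G(5), 1 - 1*5) + 46*q(-8) = -25 + 46*(-1/2) = -25 - 23 = -48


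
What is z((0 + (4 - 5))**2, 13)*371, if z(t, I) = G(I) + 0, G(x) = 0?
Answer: 0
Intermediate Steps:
z(t, I) = 0 (z(t, I) = 0 + 0 = 0)
z((0 + (4 - 5))**2, 13)*371 = 0*371 = 0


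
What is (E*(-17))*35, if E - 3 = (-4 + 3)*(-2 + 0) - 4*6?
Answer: 11305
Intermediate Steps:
E = -19 (E = 3 + ((-4 + 3)*(-2 + 0) - 4*6) = 3 + (-1*(-2) - 24) = 3 + (2 - 24) = 3 - 22 = -19)
(E*(-17))*35 = -19*(-17)*35 = 323*35 = 11305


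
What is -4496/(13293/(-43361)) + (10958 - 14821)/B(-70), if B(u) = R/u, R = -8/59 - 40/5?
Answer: -3950084693/212688 ≈ -18572.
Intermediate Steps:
R = -480/59 (R = -8*1/59 - 40*1/5 = -8/59 - 8 = -480/59 ≈ -8.1356)
B(u) = -480/(59*u)
-4496/(13293/(-43361)) + (10958 - 14821)/B(-70) = -4496/(13293/(-43361)) + (10958 - 14821)/((-480/59/(-70))) = -4496/(13293*(-1/43361)) - 3863/((-480/59*(-1/70))) = -4496/(-13293/43361) - 3863/48/413 = -4496*(-43361/13293) - 3863*413/48 = 194951056/13293 - 1595419/48 = -3950084693/212688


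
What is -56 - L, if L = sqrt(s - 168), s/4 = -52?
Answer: -56 - 2*I*sqrt(94) ≈ -56.0 - 19.391*I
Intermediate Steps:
s = -208 (s = 4*(-52) = -208)
L = 2*I*sqrt(94) (L = sqrt(-208 - 168) = sqrt(-376) = 2*I*sqrt(94) ≈ 19.391*I)
-56 - L = -56 - 2*I*sqrt(94)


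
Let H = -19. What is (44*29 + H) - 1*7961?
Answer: -6704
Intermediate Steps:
(44*29 + H) - 1*7961 = (44*29 - 19) - 1*7961 = (1276 - 19) - 7961 = 1257 - 7961 = -6704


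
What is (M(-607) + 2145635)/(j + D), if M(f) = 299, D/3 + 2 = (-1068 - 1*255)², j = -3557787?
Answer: 1072967/846597 ≈ 1.2674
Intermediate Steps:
D = 5250981 (D = -6 + 3*(-1068 - 1*255)² = -6 + 3*(-1068 - 255)² = -6 + 3*(-1323)² = -6 + 3*1750329 = -6 + 5250987 = 5250981)
(M(-607) + 2145635)/(j + D) = (299 + 2145635)/(-3557787 + 5250981) = 2145934/1693194 = 2145934*(1/1693194) = 1072967/846597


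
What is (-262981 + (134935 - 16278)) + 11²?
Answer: -144203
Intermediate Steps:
(-262981 + (134935 - 16278)) + 11² = (-262981 + 118657) + 121 = -144324 + 121 = -144203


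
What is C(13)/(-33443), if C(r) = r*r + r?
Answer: -182/33443 ≈ -0.0054421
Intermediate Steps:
C(r) = r + r² (C(r) = r² + r = r + r²)
C(13)/(-33443) = (13*(1 + 13))/(-33443) = (13*14)*(-1/33443) = 182*(-1/33443) = -182/33443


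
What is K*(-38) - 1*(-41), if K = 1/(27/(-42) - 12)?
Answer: 7789/177 ≈ 44.006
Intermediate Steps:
K = -14/177 (K = 1/(27*(-1/42) - 12) = 1/(-9/14 - 12) = 1/(-177/14) = -14/177 ≈ -0.079096)
K*(-38) - 1*(-41) = -14/177*(-38) - 1*(-41) = 532/177 + 41 = 7789/177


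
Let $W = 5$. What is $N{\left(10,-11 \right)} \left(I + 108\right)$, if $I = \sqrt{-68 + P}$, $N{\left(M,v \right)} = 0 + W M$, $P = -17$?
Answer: $5400 + 50 i \sqrt{85} \approx 5400.0 + 460.98 i$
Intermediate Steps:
$N{\left(M,v \right)} = 5 M$ ($N{\left(M,v \right)} = 0 + 5 M = 5 M$)
$I = i \sqrt{85}$ ($I = \sqrt{-68 - 17} = \sqrt{-85} = i \sqrt{85} \approx 9.2195 i$)
$N{\left(10,-11 \right)} \left(I + 108\right) = 5 \cdot 10 \left(i \sqrt{85} + 108\right) = 50 \left(108 + i \sqrt{85}\right) = 5400 + 50 i \sqrt{85}$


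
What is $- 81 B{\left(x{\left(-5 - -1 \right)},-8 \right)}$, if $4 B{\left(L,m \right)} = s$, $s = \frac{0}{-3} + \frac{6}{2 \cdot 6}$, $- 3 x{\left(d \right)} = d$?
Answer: $- \frac{81}{8} \approx -10.125$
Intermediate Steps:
$x{\left(d \right)} = - \frac{d}{3}$
$s = \frac{1}{2}$ ($s = 0 \left(- \frac{1}{3}\right) + \frac{6}{12} = 0 + 6 \cdot \frac{1}{12} = 0 + \frac{1}{2} = \frac{1}{2} \approx 0.5$)
$B{\left(L,m \right)} = \frac{1}{8}$ ($B{\left(L,m \right)} = \frac{1}{4} \cdot \frac{1}{2} = \frac{1}{8}$)
$- 81 B{\left(x{\left(-5 - -1 \right)},-8 \right)} = \left(-81\right) \frac{1}{8} = - \frac{81}{8}$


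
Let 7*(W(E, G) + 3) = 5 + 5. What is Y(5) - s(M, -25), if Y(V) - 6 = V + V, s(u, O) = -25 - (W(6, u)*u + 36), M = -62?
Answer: 1221/7 ≈ 174.43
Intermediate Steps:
W(E, G) = -11/7 (W(E, G) = -3 + (5 + 5)/7 = -3 + (1/7)*10 = -3 + 10/7 = -11/7)
s(u, O) = -61 + 11*u/7 (s(u, O) = -25 - (-11*u/7 + 36) = -25 - (36 - 11*u/7) = -25 + (-36 + 11*u/7) = -61 + 11*u/7)
Y(V) = 6 + 2*V (Y(V) = 6 + (V + V) = 6 + 2*V)
Y(5) - s(M, -25) = (6 + 2*5) - (-61 + (11/7)*(-62)) = (6 + 10) - (-61 - 682/7) = 16 - 1*(-1109/7) = 16 + 1109/7 = 1221/7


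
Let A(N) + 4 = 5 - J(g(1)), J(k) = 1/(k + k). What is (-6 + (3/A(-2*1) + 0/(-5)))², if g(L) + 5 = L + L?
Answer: 576/49 ≈ 11.755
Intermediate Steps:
g(L) = -5 + 2*L (g(L) = -5 + (L + L) = -5 + 2*L)
J(k) = 1/(2*k)
A(N) = 7/6 (A(N) = -4 + (5 - 1/(2*(-5 + 2*1))) = -4 + (5 - 1/(2*(-5 + 2))) = -4 + (5 - 1/(2*(-3))) = -4 + (5 - (-1)/(2*3)) = -4 + (5 - 1*(-⅙)) = -4 + (5 + ⅙) = -4 + 31/6 = 7/6)
(-6 + (3/A(-2*1) + 0/(-5)))² = (-6 + (3/(7/6) + 0/(-5)))² = (-6 + (3*(6/7) + 0*(-⅕)))² = (-6 + (18/7 + 0))² = (-6 + 18/7)² = (-24/7)² = 576/49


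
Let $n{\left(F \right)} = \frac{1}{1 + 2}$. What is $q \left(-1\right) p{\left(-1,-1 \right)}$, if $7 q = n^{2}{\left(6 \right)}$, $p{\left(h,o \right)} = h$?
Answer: $\frac{1}{63} \approx 0.015873$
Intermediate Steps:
$n{\left(F \right)} = \frac{1}{3}$
$q = \frac{1}{63}$ ($q = \frac{1}{7 \cdot 9} = \frac{1}{7} \cdot \frac{1}{9} = \frac{1}{63} \approx 0.015873$)
$q \left(-1\right) p{\left(-1,-1 \right)} = \frac{1}{63} \left(-1\right) \left(-1\right) = \left(- \frac{1}{63}\right) \left(-1\right) = \frac{1}{63}$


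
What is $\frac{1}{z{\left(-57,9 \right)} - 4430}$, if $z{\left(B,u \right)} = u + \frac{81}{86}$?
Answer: $- \frac{86}{380125} \approx -0.00022624$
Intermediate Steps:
$z{\left(B,u \right)} = \frac{81}{86} + u$ ($z{\left(B,u \right)} = u + 81 \cdot \frac{1}{86} = u + \frac{81}{86} = \frac{81}{86} + u$)
$\frac{1}{z{\left(-57,9 \right)} - 4430} = \frac{1}{\left(\frac{81}{86} + 9\right) - 4430} = \frac{1}{\frac{855}{86} - 4430} = \frac{1}{- \frac{380125}{86}} = - \frac{86}{380125}$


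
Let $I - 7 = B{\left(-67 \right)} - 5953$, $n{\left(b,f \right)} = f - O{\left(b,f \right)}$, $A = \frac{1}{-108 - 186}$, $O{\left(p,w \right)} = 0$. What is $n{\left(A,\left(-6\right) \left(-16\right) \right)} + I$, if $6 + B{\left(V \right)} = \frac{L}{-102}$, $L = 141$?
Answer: $- \frac{199151}{34} \approx -5857.4$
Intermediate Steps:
$B{\left(V \right)} = - \frac{251}{34}$ ($B{\left(V \right)} = -6 + \frac{141}{-102} = -6 + 141 \left(- \frac{1}{102}\right) = -6 - \frac{47}{34} = - \frac{251}{34}$)
$A = - \frac{1}{294}$ ($A = \frac{1}{-294} = - \frac{1}{294} \approx -0.0034014$)
$n{\left(b,f \right)} = f$ ($n{\left(b,f \right)} = f - 0 = f + 0 = f$)
$I = - \frac{202415}{34}$ ($I = 7 - \frac{202653}{34} = - \frac{202415}{34} \approx -5953.4$)
$n{\left(A,\left(-6\right) \left(-16\right) \right)} + I = \left(-6\right) \left(-16\right) - \frac{202415}{34} = 96 - \frac{202415}{34} = - \frac{199151}{34}$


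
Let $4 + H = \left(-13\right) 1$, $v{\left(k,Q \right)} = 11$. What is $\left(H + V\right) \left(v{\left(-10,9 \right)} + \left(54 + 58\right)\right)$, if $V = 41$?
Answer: $2952$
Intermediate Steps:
$H = -17$ ($H = -4 - 13 = -17$)
$\left(H + V\right) \left(v{\left(-10,9 \right)} + \left(54 + 58\right)\right) = \left(-17 + 41\right) \left(11 + \left(54 + 58\right)\right) = 24 \left(11 + 112\right) = 24 \cdot 123 = 2952$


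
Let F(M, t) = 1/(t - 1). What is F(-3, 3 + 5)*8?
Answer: 8/7 ≈ 1.1429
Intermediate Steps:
F(M, t) = 1/(-1 + t)
F(-3, 3 + 5)*8 = 8/(-1 + (3 + 5)) = 8/(-1 + 8) = 8/7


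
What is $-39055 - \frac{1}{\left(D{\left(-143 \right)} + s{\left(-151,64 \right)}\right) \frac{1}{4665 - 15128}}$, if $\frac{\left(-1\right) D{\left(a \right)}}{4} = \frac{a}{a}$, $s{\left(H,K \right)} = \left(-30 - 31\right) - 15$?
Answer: $- \frac{3134863}{80} \approx -39186.0$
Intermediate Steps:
$s{\left(H,K \right)} = -76$ ($s{\left(H,K \right)} = -61 - 15 = -76$)
$D{\left(a \right)} = -4$ ($D{\left(a \right)} = - 4 \frac{a}{a} = \left(-4\right) 1 = -4$)
$-39055 - \frac{1}{\left(D{\left(-143 \right)} + s{\left(-151,64 \right)}\right) \frac{1}{4665 - 15128}} = -39055 - \frac{1}{\left(-4 - 76\right) \frac{1}{4665 - 15128}} = -39055 - \frac{1}{\left(-80\right) \frac{1}{-10463}} = -39055 - \frac{1}{\left(-80\right) \left(- \frac{1}{10463}\right)} = -39055 - \frac{1}{\frac{80}{10463}} = -39055 - \frac{10463}{80} = - \frac{3134863}{80}$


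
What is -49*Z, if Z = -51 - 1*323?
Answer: 18326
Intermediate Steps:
Z = -374 (Z = -51 - 323 = -374)
-49*Z = -49*(-374) = 18326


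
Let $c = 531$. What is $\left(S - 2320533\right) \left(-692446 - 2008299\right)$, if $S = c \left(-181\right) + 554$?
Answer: $6525242987050$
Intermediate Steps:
$S = -95557$ ($S = 531 \left(-181\right) + 554 = -96111 + 554 = -95557$)
$\left(S - 2320533\right) \left(-692446 - 2008299\right) = \left(-95557 - 2320533\right) \left(-692446 - 2008299\right) = \left(-2416090\right) \left(-2700745\right) = 6525242987050$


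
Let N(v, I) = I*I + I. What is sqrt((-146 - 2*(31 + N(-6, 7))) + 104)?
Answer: 6*I*sqrt(6) ≈ 14.697*I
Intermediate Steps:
N(v, I) = I + I**2 (N(v, I) = I**2 + I = I + I**2)
sqrt((-146 - 2*(31 + N(-6, 7))) + 104) = sqrt((-146 - 2*(31 + 7*(1 + 7))) + 104) = sqrt((-146 - 2*(31 + 7*8)) + 104) = sqrt((-146 - 2*(31 + 56)) + 104) = sqrt((-146 - 2*87) + 104) = sqrt((-146 - 174) + 104) = sqrt(-320 + 104) = sqrt(-216) = 6*I*sqrt(6)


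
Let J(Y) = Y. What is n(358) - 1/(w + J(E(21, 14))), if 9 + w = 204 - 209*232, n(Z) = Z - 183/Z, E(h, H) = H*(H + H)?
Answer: 6130418239/17148558 ≈ 357.49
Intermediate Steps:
E(h, H) = 2*H**2 (E(h, H) = H*(2*H) = 2*H**2)
w = -48293 (w = -9 + (204 - 209*232) = -9 + (204 - 48488) = -9 - 48284 = -48293)
n(358) - 1/(w + J(E(21, 14))) = (358 - 183/358) - 1/(-48293 + 2*14**2) = (358 - 183*1/358) - 1/(-48293 + 2*196) = (358 - 183/358) - 1/(-48293 + 392) = 127981/358 - 1/(-47901) = 127981/358 - 1*(-1/47901) = 127981/358 + 1/47901 = 6130418239/17148558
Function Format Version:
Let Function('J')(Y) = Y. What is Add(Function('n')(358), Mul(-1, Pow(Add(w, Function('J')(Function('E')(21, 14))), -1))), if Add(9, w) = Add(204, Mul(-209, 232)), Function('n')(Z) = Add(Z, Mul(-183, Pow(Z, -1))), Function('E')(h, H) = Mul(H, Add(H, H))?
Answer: Rational(6130418239, 17148558) ≈ 357.49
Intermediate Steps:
Function('E')(h, H) = Mul(2, Pow(H, 2)) (Function('E')(h, H) = Mul(H, Mul(2, H)) = Mul(2, Pow(H, 2)))
w = -48293 (w = Add(-9, Add(204, Mul(-209, 232))) = Add(-9, Add(204, -48488)) = Add(-9, -48284) = -48293)
Add(Function('n')(358), Mul(-1, Pow(Add(w, Function('J')(Function('E')(21, 14))), -1))) = Add(Add(358, Mul(-183, Pow(358, -1))), Mul(-1, Pow(Add(-48293, Mul(2, Pow(14, 2))), -1))) = Add(Add(358, Mul(-183, Rational(1, 358))), Mul(-1, Pow(Add(-48293, Mul(2, 196)), -1))) = Add(Add(358, Rational(-183, 358)), Mul(-1, Pow(Add(-48293, 392), -1))) = Add(Rational(127981, 358), Mul(-1, Pow(-47901, -1))) = Add(Rational(127981, 358), Mul(-1, Rational(-1, 47901))) = Add(Rational(127981, 358), Rational(1, 47901)) = Rational(6130418239, 17148558)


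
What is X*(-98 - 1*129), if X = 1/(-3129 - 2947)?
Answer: 227/6076 ≈ 0.037360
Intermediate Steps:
X = -1/6076 (X = 1/(-6076) = -1/6076 ≈ -0.00016458)
X*(-98 - 1*129) = -(-98 - 1*129)/6076 = -(-98 - 129)/6076 = -1/6076*(-227) = 227/6076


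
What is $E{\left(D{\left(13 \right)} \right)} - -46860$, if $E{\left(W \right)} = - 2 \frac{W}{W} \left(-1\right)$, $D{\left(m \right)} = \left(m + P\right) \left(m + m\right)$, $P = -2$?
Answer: $46862$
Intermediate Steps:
$D{\left(m \right)} = 2 m \left(-2 + m\right)$ ($D{\left(m \right)} = \left(m - 2\right) \left(m + m\right) = \left(-2 + m\right) 2 m = 2 m \left(-2 + m\right)$)
$E{\left(W \right)} = 2$ ($E{\left(W \right)} = \left(-2\right) 1 \left(-1\right) = \left(-2\right) \left(-1\right) = 2$)
$E{\left(D{\left(13 \right)} \right)} - -46860 = 2 - -46860 = 2 + 46860 = 46862$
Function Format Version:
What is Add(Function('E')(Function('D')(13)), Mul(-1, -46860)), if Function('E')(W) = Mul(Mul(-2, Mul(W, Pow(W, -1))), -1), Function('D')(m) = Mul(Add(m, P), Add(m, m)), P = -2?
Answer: 46862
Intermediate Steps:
Function('D')(m) = Mul(2, m, Add(-2, m)) (Function('D')(m) = Mul(Add(m, -2), Add(m, m)) = Mul(Add(-2, m), Mul(2, m)) = Mul(2, m, Add(-2, m)))
Function('E')(W) = 2 (Function('E')(W) = Mul(Mul(-2, 1), -1) = Mul(-2, -1) = 2)
Add(Function('E')(Function('D')(13)), Mul(-1, -46860)) = Add(2, Mul(-1, -46860)) = Add(2, 46860) = 46862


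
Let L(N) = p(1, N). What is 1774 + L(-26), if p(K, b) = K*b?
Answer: 1748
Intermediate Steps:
L(N) = N (L(N) = 1*N = N)
1774 + L(-26) = 1774 - 26 = 1748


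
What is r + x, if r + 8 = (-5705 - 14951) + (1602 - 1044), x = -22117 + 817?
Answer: -41406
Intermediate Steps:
x = -21300
r = -20106 (r = -8 + ((-5705 - 14951) + (1602 - 1044)) = -8 + (-20656 + 558) = -8 - 20098 = -20106)
r + x = -20106 - 21300 = -41406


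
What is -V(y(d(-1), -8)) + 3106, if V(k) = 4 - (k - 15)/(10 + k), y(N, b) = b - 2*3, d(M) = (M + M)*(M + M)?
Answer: 12437/4 ≈ 3109.3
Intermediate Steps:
d(M) = 4*M² (d(M) = (2*M)*(2*M) = 4*M²)
y(N, b) = -6 + b (y(N, b) = b - 6 = -6 + b)
V(k) = 4 - (-15 + k)/(10 + k)
-V(y(d(-1), -8)) + 3106 = -(55 + 3*(-6 - 8))/(10 + (-6 - 8)) + 3106 = -(55 + 3*(-14))/(10 - 14) + 3106 = -(55 - 42)/(-4) + 3106 = -(-1)*13/4 + 3106 = -1*(-13/4) + 3106 = 13/4 + 3106 = 12437/4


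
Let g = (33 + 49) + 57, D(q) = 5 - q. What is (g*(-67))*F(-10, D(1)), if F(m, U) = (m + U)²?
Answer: -335268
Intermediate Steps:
g = 139 (g = 82 + 57 = 139)
F(m, U) = (U + m)²
(g*(-67))*F(-10, D(1)) = (139*(-67))*((5 - 1*1) - 10)² = -9313*((5 - 1) - 10)² = -9313*(4 - 10)² = -9313*(-6)² = -9313*36 = -335268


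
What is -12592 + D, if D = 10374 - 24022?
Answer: -26240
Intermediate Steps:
D = -13648
-12592 + D = -12592 - 13648 = -26240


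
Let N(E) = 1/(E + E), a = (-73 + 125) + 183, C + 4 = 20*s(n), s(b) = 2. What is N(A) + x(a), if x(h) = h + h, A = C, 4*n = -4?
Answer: 33841/72 ≈ 470.01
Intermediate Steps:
n = -1 (n = (1/4)*(-4) = -1)
C = 36 (C = -4 + 20*2 = -4 + 40 = 36)
A = 36
a = 235 (a = 52 + 183 = 235)
N(E) = 1/(2*E)
x(h) = 2*h
N(A) + x(a) = (1/2)/36 + 2*235 = (1/2)*(1/36) + 470 = 1/72 + 470 = 33841/72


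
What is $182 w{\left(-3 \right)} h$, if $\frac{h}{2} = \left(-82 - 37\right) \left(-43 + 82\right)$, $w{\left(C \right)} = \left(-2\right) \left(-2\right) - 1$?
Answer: $-5067972$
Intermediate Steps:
$w{\left(C \right)} = 3$ ($w{\left(C \right)} = 4 - 1 = 3$)
$h = -9282$ ($h = 2 \left(-82 - 37\right) \left(-43 + 82\right) = 2 \left(\left(-119\right) 39\right) = 2 \left(-4641\right) = -9282$)
$182 w{\left(-3 \right)} h = 182 \cdot 3 \left(-9282\right) = 546 \left(-9282\right) = -5067972$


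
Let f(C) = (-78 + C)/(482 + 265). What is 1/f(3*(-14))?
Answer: -249/40 ≈ -6.2250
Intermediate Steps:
f(C) = -26/249 + C/747 (f(C) = (-78 + C)/747 = (-78 + C)*(1/747) = -26/249 + C/747)
1/f(3*(-14)) = 1/(-26/249 + (3*(-14))/747) = 1/(-26/249 + (1/747)*(-42)) = 1/(-26/249 - 14/249) = 1/(-40/249) = -249/40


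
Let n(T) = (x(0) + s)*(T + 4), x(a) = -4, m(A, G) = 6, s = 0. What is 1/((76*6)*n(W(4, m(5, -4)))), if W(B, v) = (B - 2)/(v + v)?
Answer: -1/7600 ≈ -0.00013158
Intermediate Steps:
W(B, v) = (-2 + B)/(2*v) (W(B, v) = (-2 + B)/((2*v)) = (-2 + B)*(1/(2*v)) = (-2 + B)/(2*v))
n(T) = -16 - 4*T (n(T) = (-4 + 0)*(T + 4) = -4*(4 + T) = -16 - 4*T)
1/((76*6)*n(W(4, m(5, -4)))) = 1/((76*6)*(-16 - 2*(-2 + 4)/6)) = 1/(456*(-16 - 2*2/6)) = 1/(456*(-16 - 4*⅙)) = 1/(456*(-16 - ⅔)) = 1/(456*(-50/3)) = 1/(-7600) = -1/7600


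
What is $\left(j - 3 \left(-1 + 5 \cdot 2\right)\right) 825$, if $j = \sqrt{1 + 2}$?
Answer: $-22275 + 825 \sqrt{3} \approx -20846.0$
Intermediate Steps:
$j = \sqrt{3} \approx 1.732$
$\left(j - 3 \left(-1 + 5 \cdot 2\right)\right) 825 = \left(\sqrt{3} - 3 \left(-1 + 5 \cdot 2\right)\right) 825 = \left(\sqrt{3} - 3 \left(-1 + 10\right)\right) 825 = \left(\sqrt{3} - 27\right) 825 = \left(-27 + \sqrt{3}\right) 825 = -22275 + 825 \sqrt{3}$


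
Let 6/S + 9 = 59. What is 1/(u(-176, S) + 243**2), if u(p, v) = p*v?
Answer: 25/1475697 ≈ 1.6941e-5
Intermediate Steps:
S = 3/25 (S = 6/(-9 + 59) = 6/50 = 6*(1/50) = 3/25 ≈ 0.12000)
1/(u(-176, S) + 243**2) = 1/(-176*3/25 + 243**2) = 1/(-528/25 + 59049) = 1/(1475697/25) = 25/1475697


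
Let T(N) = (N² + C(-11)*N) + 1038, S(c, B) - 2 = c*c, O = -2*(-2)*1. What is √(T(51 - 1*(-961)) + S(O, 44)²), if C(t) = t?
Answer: √1014374 ≈ 1007.2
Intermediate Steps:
O = 4 (O = 4*1 = 4)
S(c, B) = 2 + c² (S(c, B) = 2 + c*c = 2 + c²)
T(N) = 1038 + N² - 11*N (T(N) = (N² - 11*N) + 1038 = 1038 + N² - 11*N)
√(T(51 - 1*(-961)) + S(O, 44)²) = √((1038 + (51 - 1*(-961))² - 11*(51 - 1*(-961))) + (2 + 4²)²) = √((1038 + (51 + 961)² - 11*(51 + 961)) + (2 + 16)²) = √((1038 + 1012² - 11*1012) + 18²) = √((1038 + 1024144 - 11132) + 324) = √(1014050 + 324) = √1014374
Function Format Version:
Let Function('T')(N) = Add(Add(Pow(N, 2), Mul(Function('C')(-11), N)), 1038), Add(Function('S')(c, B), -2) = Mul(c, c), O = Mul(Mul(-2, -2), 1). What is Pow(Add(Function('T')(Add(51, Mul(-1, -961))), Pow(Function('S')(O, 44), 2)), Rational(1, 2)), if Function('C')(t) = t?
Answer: Pow(1014374, Rational(1, 2)) ≈ 1007.2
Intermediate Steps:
O = 4 (O = Mul(4, 1) = 4)
Function('S')(c, B) = Add(2, Pow(c, 2)) (Function('S')(c, B) = Add(2, Mul(c, c)) = Add(2, Pow(c, 2)))
Function('T')(N) = Add(1038, Pow(N, 2), Mul(-11, N)) (Function('T')(N) = Add(Add(Pow(N, 2), Mul(-11, N)), 1038) = Add(1038, Pow(N, 2), Mul(-11, N)))
Pow(Add(Function('T')(Add(51, Mul(-1, -961))), Pow(Function('S')(O, 44), 2)), Rational(1, 2)) = Pow(Add(Add(1038, Pow(Add(51, Mul(-1, -961)), 2), Mul(-11, Add(51, Mul(-1, -961)))), Pow(Add(2, Pow(4, 2)), 2)), Rational(1, 2)) = Pow(Add(Add(1038, Pow(Add(51, 961), 2), Mul(-11, Add(51, 961))), Pow(Add(2, 16), 2)), Rational(1, 2)) = Pow(Add(Add(1038, Pow(1012, 2), Mul(-11, 1012)), Pow(18, 2)), Rational(1, 2)) = Pow(Add(Add(1038, 1024144, -11132), 324), Rational(1, 2)) = Pow(Add(1014050, 324), Rational(1, 2)) = Pow(1014374, Rational(1, 2))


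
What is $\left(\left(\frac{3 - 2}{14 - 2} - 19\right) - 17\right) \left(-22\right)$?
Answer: $\frac{4741}{6} \approx 790.17$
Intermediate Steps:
$\left(\left(\frac{3 - 2}{14 - 2} - 19\right) - 17\right) \left(-22\right) = \left(\left(1 \cdot \frac{1}{12} - 19\right) - 17\right) \left(-22\right) = \left(\left(\frac{1}{12} - 19\right) - 17\right) \left(-22\right) = \left(- \frac{227}{12} - 17\right) \left(-22\right) = \left(- \frac{431}{12}\right) \left(-22\right) = \frac{4741}{6}$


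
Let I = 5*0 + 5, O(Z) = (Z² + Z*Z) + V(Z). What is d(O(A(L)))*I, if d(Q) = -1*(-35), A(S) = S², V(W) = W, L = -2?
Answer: 175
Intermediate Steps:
O(Z) = Z + 2*Z² (O(Z) = (Z² + Z*Z) + Z = (Z² + Z²) + Z = 2*Z² + Z = Z + 2*Z²)
I = 5 (I = 0 + 5 = 5)
d(Q) = 35
d(O(A(L)))*I = 35*5 = 175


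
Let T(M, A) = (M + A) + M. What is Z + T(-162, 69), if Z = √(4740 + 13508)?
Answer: -255 + 2*√4562 ≈ -119.91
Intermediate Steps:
T(M, A) = A + 2*M (T(M, A) = (A + M) + M = A + 2*M)
Z = 2*√4562 (Z = √18248 = 2*√4562 ≈ 135.09)
Z + T(-162, 69) = 2*√4562 + (69 + 2*(-162)) = 2*√4562 + (69 - 324) = 2*√4562 - 255 = -255 + 2*√4562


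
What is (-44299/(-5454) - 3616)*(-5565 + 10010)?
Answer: -87465887425/5454 ≈ -1.6037e+7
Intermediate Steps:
(-44299/(-5454) - 3616)*(-5565 + 10010) = (-44299*(-1/5454) - 3616)*4445 = (44299/5454 - 3616)*4445 = -19677365/5454*4445 = -87465887425/5454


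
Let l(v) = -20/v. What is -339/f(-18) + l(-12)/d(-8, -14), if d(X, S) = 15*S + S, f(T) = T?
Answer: 4217/224 ≈ 18.826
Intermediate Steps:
d(X, S) = 16*S
-339/f(-18) + l(-12)/d(-8, -14) = -339/(-18) + (-20/(-12))/((16*(-14))) = -339*(-1/18) - 20*(-1/12)/(-224) = 113/6 + (5/3)*(-1/224) = 113/6 - 5/672 = 4217/224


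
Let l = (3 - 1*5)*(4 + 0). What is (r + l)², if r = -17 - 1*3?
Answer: 784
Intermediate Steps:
r = -20 (r = -17 - 3 = -20)
l = -8 (l = (3 - 5)*4 = -2*4 = -8)
(r + l)² = (-20 - 8)² = (-28)² = 784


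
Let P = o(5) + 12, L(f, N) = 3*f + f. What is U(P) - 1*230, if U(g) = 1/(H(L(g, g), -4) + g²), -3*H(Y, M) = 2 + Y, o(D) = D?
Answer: -183307/797 ≈ -230.00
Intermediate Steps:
L(f, N) = 4*f
P = 17 (P = 5 + 12 = 17)
H(Y, M) = -⅔ - Y/3 (H(Y, M) = -(2 + Y)/3 = -⅔ - Y/3)
U(g) = 1/(-⅔ + g² - 4*g/3) (U(g) = 1/((-⅔ - 4*g/3) + g²) = 1/(-⅔ + g² - 4*g/3))
U(P) - 1*230 = 3/(-2 - 4*17 + 3*17²) - 1*230 = 3/(-2 - 68 + 3*289) - 230 = 3/(-2 - 68 + 867) - 230 = 3/797 - 230 = -183307/797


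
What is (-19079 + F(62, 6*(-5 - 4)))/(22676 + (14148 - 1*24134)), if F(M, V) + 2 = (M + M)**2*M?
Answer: 934231/12690 ≈ 73.620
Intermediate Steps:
F(M, V) = -2 + 4*M**3 (F(M, V) = -2 + (M + M)**2*M = -2 + (2*M)**2*M = -2 + (4*M**2)*M = -2 + 4*M**3)
(-19079 + F(62, 6*(-5 - 4)))/(22676 + (14148 - 1*24134)) = (-19079 + (-2 + 4*62**3))/(22676 + (14148 - 1*24134)) = (-19079 + (-2 + 4*238328))/(22676 + (14148 - 24134)) = (-19079 + (-2 + 953312))/(22676 - 9986) = (-19079 + 953310)/12690 = 934231*(1/12690) = 934231/12690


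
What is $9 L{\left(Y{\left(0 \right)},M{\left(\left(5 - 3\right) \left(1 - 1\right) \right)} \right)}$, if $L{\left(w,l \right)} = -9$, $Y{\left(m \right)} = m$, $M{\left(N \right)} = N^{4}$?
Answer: $-81$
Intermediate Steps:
$9 L{\left(Y{\left(0 \right)},M{\left(\left(5 - 3\right) \left(1 - 1\right) \right)} \right)} = 9 \left(-9\right) = -81$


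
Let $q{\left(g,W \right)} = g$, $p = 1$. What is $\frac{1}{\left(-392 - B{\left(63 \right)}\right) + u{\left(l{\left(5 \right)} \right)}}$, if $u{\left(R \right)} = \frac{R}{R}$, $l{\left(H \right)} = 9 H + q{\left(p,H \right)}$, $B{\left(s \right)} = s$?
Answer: $- \frac{1}{454} \approx -0.0022026$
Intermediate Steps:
$l{\left(H \right)} = 1 + 9 H$ ($l{\left(H \right)} = 9 H + 1 = 1 + 9 H$)
$u{\left(R \right)} = 1$
$\frac{1}{\left(-392 - B{\left(63 \right)}\right) + u{\left(l{\left(5 \right)} \right)}} = \frac{1}{\left(-392 - 63\right) + 1} = \frac{1}{-455 + 1} = \frac{1}{-454} = - \frac{1}{454}$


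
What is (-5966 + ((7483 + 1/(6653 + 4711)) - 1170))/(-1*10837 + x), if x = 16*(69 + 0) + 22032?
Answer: 3943309/139765836 ≈ 0.028214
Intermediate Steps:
x = 23136 (x = 16*69 + 22032 = 1104 + 22032 = 23136)
(-5966 + ((7483 + 1/(6653 + 4711)) - 1170))/(-1*10837 + x) = (-5966 + ((7483 + 1/(6653 + 4711)) - 1170))/(-1*10837 + 23136) = (-5966 + ((7483 + 1/11364) - 1170))/(-10837 + 23136) = (-5966 + ((7483 + 1/11364) - 1170))/12299 = (-5966 + (85036813/11364 - 1170))*(1/12299) = (-5966 + 71740933/11364)*(1/12299) = (3943309/11364)*(1/12299) = 3943309/139765836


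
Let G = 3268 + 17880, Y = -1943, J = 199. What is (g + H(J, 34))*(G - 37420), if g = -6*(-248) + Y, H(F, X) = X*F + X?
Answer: -103245840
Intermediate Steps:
G = 21148
H(F, X) = X + F*X (H(F, X) = F*X + X = X + F*X)
g = -455 (g = -6*(-248) - 1943 = 1488 - 1943 = -455)
(g + H(J, 34))*(G - 37420) = (-455 + 34*(1 + 199))*(21148 - 37420) = (-455 + 34*200)*(-16272) = (-455 + 6800)*(-16272) = 6345*(-16272) = -103245840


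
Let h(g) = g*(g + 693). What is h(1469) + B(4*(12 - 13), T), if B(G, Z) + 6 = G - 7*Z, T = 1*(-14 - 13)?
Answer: 3176157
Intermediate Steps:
h(g) = g*(693 + g)
T = -27 (T = 1*(-27) = -27)
B(G, Z) = -6 + G - 7*Z (B(G, Z) = -6 + (G - 7*Z) = -6 + G - 7*Z)
h(1469) + B(4*(12 - 13), T) = 1469*(693 + 1469) + (-6 + 4*(12 - 13) - 7*(-27)) = 1469*2162 + (-6 + 4*(-1) + 189) = 3175978 + (-6 - 4 + 189) = 3175978 + 179 = 3176157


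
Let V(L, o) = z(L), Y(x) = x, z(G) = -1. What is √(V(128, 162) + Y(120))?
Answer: √119 ≈ 10.909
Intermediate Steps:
V(L, o) = -1
√(V(128, 162) + Y(120)) = √(-1 + 120) = √119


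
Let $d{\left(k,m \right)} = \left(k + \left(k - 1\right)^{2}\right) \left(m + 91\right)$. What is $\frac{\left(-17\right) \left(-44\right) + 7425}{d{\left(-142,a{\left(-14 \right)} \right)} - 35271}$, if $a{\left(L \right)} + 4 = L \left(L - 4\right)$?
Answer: $\frac{8173}{6848802} \approx 0.0011933$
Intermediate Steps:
$a{\left(L \right)} = -4 + L \left(-4 + L\right)$ ($a{\left(L \right)} = -4 + L \left(L - 4\right) = -4 + L \left(-4 + L\right)$)
$d{\left(k,m \right)} = \left(91 + m\right) \left(k + \left(-1 + k\right)^{2}\right)$ ($d{\left(k,m \right)} = \left(k + \left(-1 + k\right)^{2}\right) \left(91 + m\right) = \left(91 + m\right) \left(k + \left(-1 + k\right)^{2}\right)$)
$\frac{\left(-17\right) \left(-44\right) + 7425}{d{\left(-142,a{\left(-14 \right)} \right)} - 35271} = \frac{\left(-17\right) \left(-44\right) + 7425}{\left(91 \left(-142\right) + 91 \left(-1 - 142\right)^{2} - 142 \left(-4 + \left(-14\right)^{2} - -56\right) + \left(-4 + \left(-14\right)^{2} - -56\right) \left(-1 - 142\right)^{2}\right) - 35271} = \frac{748 + 7425}{\left(-12922 + 91 \left(-143\right)^{2} - 142 \left(-4 + 196 + 56\right) + \left(-4 + 196 + 56\right) \left(-143\right)^{2}\right) - 35271} = \frac{8173}{\left(-12922 + 91 \cdot 20449 - 35216 + 248 \cdot 20449\right) - 35271} = \frac{8173}{\left(-12922 + 1860859 - 35216 + 5071352\right) - 35271} = \frac{8173}{6884073 - 35271} = \frac{8173}{6848802}$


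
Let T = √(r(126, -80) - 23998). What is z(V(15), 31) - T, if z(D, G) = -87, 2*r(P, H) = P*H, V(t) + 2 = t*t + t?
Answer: -87 - I*√29038 ≈ -87.0 - 170.41*I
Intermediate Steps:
V(t) = -2 + t + t² (V(t) = -2 + (t*t + t) = -2 + (t² + t) = -2 + (t + t²) = -2 + t + t²)
r(P, H) = H*P/2 (r(P, H) = (P*H)/2 = (H*P)/2 = H*P/2)
T = I*√29038 (T = √((½)*(-80)*126 - 23998) = √(-5040 - 23998) = √(-29038) = I*√29038 ≈ 170.41*I)
z(V(15), 31) - T = -87 - I*√29038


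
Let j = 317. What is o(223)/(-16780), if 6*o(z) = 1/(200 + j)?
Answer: -1/52051560 ≈ -1.9212e-8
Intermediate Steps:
o(z) = 1/3102 (o(z) = 1/(6*(200 + 317)) = (⅙)/517 = (⅙)*(1/517) = 1/3102)
o(223)/(-16780) = (1/3102)/(-16780) = (1/3102)*(-1/16780) = -1/52051560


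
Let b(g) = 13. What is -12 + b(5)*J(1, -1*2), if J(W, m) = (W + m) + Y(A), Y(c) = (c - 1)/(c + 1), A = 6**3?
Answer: -2630/217 ≈ -12.120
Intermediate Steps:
A = 216
Y(c) = (-1 + c)/(1 + c)
J(W, m) = 215/217 + W + m (J(W, m) = (W + m) + (-1 + 216)/(1 + 216) = (W + m) + 215/217 = 215/217 + W + m)
-12 + b(5)*J(1, -1*2) = -12 + 13*(215/217 + 1 - 1*2) = -12 + 13*(215/217 + 1 - 2) = -12 + 13*(-2/217) = -12 - 26/217 = -2630/217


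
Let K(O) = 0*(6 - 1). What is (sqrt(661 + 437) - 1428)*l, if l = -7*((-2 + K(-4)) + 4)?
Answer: 19992 - 42*sqrt(122) ≈ 19528.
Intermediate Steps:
K(O) = 0 (K(O) = 0*5 = 0)
l = -14 (l = -7*((-2 + 0) + 4) = -7*(-2 + 4) = -7*2 = -14)
(sqrt(661 + 437) - 1428)*l = (sqrt(661 + 437) - 1428)*(-14) = (sqrt(1098) - 1428)*(-14) = (3*sqrt(122) - 1428)*(-14) = (-1428 + 3*sqrt(122))*(-14) = 19992 - 42*sqrt(122)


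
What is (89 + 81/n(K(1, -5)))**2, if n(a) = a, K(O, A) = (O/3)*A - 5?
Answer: 2362369/400 ≈ 5905.9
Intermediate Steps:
K(O, A) = -5 + A*O/3 (K(O, A) = (O*(1/3))*A - 5 = (O/3)*A - 5 = A*O/3 - 5 = -5 + A*O/3)
(89 + 81/n(K(1, -5)))**2 = (89 + 81/(-5 + (1/3)*(-5)*1))**2 = (89 + 81/(-5 - 5/3))**2 = (89 + 81/(-20/3))**2 = (89 + 81*(-3/20))**2 = (89 - 243/20)**2 = (1537/20)**2 = 2362369/400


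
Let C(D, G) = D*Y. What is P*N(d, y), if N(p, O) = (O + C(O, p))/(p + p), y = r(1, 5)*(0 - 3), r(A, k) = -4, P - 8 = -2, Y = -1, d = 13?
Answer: 0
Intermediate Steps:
P = 6 (P = 8 - 2 = 6)
C(D, G) = -D (C(D, G) = D*(-1) = -D)
y = 12 (y = -4*(0 - 3) = -4*(-3) = 12)
N(p, O) = 0 (N(p, O) = (O - O)/(p + p) = 0/((2*p)) = 0*(1/(2*p)) = 0)
P*N(d, y) = 6*0 = 0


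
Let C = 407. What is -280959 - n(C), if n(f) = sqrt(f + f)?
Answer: -280959 - sqrt(814) ≈ -2.8099e+5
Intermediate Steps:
n(f) = sqrt(2)*sqrt(f) (n(f) = sqrt(2*f) = sqrt(2)*sqrt(f))
-280959 - n(C) = -280959 - sqrt(2)*sqrt(407) = -280959 - sqrt(814)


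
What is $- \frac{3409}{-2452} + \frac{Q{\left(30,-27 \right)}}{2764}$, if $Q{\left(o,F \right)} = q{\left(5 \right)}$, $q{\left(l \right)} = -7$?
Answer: $\frac{587832}{423583} \approx 1.3878$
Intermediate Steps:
$Q{\left(o,F \right)} = -7$
$- \frac{3409}{-2452} + \frac{Q{\left(30,-27 \right)}}{2764} = - \frac{3409}{-2452} - \frac{7}{2764} = \left(-3409\right) \left(- \frac{1}{2452}\right) - \frac{7}{2764} = \frac{3409}{2452} - \frac{7}{2764} = \frac{587832}{423583}$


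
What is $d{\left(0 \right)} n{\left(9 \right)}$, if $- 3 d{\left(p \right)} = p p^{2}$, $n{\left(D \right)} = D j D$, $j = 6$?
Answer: $0$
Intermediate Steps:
$n{\left(D \right)} = 6 D^{2}$ ($n{\left(D \right)} = D 6 D = 6 D D = 6 D^{2}$)
$d{\left(p \right)} = - \frac{p^{3}}{3}$ ($d{\left(p \right)} = - \frac{p p^{2}}{3} = - \frac{p^{3}}{3}$)
$d{\left(0 \right)} n{\left(9 \right)} = - \frac{0^{3}}{3} \cdot 6 \cdot 9^{2} = \left(- \frac{1}{3}\right) 0 \cdot 6 \cdot 81 = 0 \cdot 486 = 0$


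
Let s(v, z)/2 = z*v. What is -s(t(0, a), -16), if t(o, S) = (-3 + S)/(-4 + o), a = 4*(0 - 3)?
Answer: 120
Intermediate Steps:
a = -12 (a = 4*(-3) = -12)
t(o, S) = (-3 + S)/(-4 + o)
s(v, z) = 2*v*z (s(v, z) = 2*(z*v) = 2*(v*z) = 2*v*z)
-s(t(0, a), -16) = -2*(-3 - 12)/(-4 + 0)*(-16) = -2*-15/(-4)*(-16) = -2*(-¼*(-15))*(-16) = -2*15*(-16)/4 = -1*(-120) = 120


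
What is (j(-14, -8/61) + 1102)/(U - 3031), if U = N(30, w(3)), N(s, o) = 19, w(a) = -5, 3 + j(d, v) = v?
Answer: -67031/183732 ≈ -0.36483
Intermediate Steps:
j(d, v) = -3 + v
U = 19
(j(-14, -8/61) + 1102)/(U - 3031) = ((-3 - 8/61) + 1102)/(19 - 3031) = ((-3 - 8*1/61) + 1102)/(-3012) = ((-3 - 8/61) + 1102)*(-1/3012) = (-191/61 + 1102)*(-1/3012) = (67031/61)*(-1/3012) = -67031/183732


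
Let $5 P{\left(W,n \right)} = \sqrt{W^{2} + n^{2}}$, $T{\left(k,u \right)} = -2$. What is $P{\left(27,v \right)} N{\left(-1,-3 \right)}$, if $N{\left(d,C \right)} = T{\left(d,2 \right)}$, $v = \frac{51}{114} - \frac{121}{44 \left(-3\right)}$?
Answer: $- \frac{\sqrt{37993057}}{570} \approx -10.814$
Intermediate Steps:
$v = \frac{311}{228}$ ($v = 51 \cdot \frac{1}{114} - \frac{121}{-132} = \frac{17}{38} - - \frac{11}{12} = \frac{17}{38} + \frac{11}{12} = \frac{311}{228} \approx 1.364$)
$N{\left(d,C \right)} = -2$
$P{\left(W,n \right)} = \frac{\sqrt{W^{2} + n^{2}}}{5}$
$P{\left(27,v \right)} N{\left(-1,-3 \right)} = \frac{\sqrt{27^{2} + \left(\frac{311}{228}\right)^{2}}}{5} \left(-2\right) = \frac{\sqrt{729 + \frac{96721}{51984}}}{5} \left(-2\right) = \frac{\sqrt{\frac{37993057}{51984}}}{5} \left(-2\right) = \frac{\frac{1}{228} \sqrt{37993057}}{5} \left(-2\right) = \frac{\sqrt{37993057}}{1140} \left(-2\right) = - \frac{\sqrt{37993057}}{570}$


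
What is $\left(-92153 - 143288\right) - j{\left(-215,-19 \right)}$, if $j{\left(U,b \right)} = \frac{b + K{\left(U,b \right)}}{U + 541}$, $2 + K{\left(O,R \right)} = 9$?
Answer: $- \frac{38376877}{163} \approx -2.3544 \cdot 10^{5}$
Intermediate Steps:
$K{\left(O,R \right)} = 7$ ($K{\left(O,R \right)} = -2 + 9 = 7$)
$j{\left(U,b \right)} = \frac{7 + b}{541 + U}$ ($j{\left(U,b \right)} = \frac{b + 7}{U + 541} = \frac{7 + b}{541 + U}$)
$\left(-92153 - 143288\right) - j{\left(-215,-19 \right)} = \left(-92153 - 143288\right) - \frac{7 - 19}{541 - 215} = -235441 - \frac{1}{326} \left(-12\right) = -235441 - - \frac{6}{163} = -235441 + \frac{6}{163} = - \frac{38376877}{163}$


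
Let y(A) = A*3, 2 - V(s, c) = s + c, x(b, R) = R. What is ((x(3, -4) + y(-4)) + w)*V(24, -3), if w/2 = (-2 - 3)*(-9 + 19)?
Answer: 2204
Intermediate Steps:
V(s, c) = 2 - c - s (V(s, c) = 2 - (s + c) = 2 - (c + s) = 2 + (-c - s) = 2 - c - s)
w = -100 (w = 2*((-2 - 3)*(-9 + 19)) = 2*(-5*10) = 2*(-50) = -100)
y(A) = 3*A
((x(3, -4) + y(-4)) + w)*V(24, -3) = ((-4 + 3*(-4)) - 100)*(2 - 1*(-3) - 1*24) = ((-4 - 12) - 100)*(2 + 3 - 24) = (-16 - 100)*(-19) = -116*(-19) = 2204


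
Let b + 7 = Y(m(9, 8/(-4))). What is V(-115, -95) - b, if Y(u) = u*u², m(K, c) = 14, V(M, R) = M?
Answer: -2852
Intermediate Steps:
Y(u) = u³
b = 2737 (b = -7 + 14³ = -7 + 2744 = 2737)
V(-115, -95) - b = -115 - 1*2737 = -115 - 2737 = -2852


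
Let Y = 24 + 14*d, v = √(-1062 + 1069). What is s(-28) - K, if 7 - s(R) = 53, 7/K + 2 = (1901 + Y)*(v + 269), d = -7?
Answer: -11109488695055/241510549018 + 12789*√7/241510549018 ≈ -46.000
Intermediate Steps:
v = √7 ≈ 2.6458
Y = -74 (Y = 24 + 14*(-7) = 24 - 98 = -74)
K = 7/(491461 + 1827*√7) (K = 7/(-2 + (1901 - 74)*(√7 + 269)) = 7/(-2 + 1827*(269 + √7)) = 7/(-2 + (491463 + 1827*√7)) = 7/(491461 + 1827*√7) ≈ 1.4105e-5)
s(R) = -46 (s(R) = 7 - 1*53 = 7 - 53 = -46)
s(-28) - K = -46 - (3440227/241510549018 - 12789*√7/241510549018) = -46 + (-3440227/241510549018 + 12789*√7/241510549018) = -11109488695055/241510549018 + 12789*√7/241510549018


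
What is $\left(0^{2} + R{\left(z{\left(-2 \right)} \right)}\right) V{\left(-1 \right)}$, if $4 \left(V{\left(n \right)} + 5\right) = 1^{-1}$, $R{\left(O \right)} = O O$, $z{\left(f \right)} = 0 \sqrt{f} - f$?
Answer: $-19$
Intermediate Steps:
$z{\left(f \right)} = - f$ ($z{\left(f \right)} = 0 - f = - f$)
$R{\left(O \right)} = O^{2}$
$V{\left(n \right)} = - \frac{19}{4}$ ($V{\left(n \right)} = -5 + \frac{1}{4 \cdot 1} = -5 + \frac{1}{4} \cdot 1 = -5 + \frac{1}{4} = - \frac{19}{4}$)
$\left(0^{2} + R{\left(z{\left(-2 \right)} \right)}\right) V{\left(-1 \right)} = \left(0^{2} + \left(\left(-1\right) \left(-2\right)\right)^{2}\right) \left(- \frac{19}{4}\right) = \left(0 + 2^{2}\right) \left(- \frac{19}{4}\right) = \left(0 + 4\right) \left(- \frac{19}{4}\right) = 4 \left(- \frac{19}{4}\right) = -19$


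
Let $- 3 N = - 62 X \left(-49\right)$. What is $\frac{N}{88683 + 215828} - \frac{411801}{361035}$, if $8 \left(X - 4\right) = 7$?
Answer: $- \frac{169573698463}{146585505180} \approx -1.1568$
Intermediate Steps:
$X = \frac{39}{8}$ ($X = 4 + \frac{1}{8} \cdot 7 = 4 + \frac{7}{8} = \frac{39}{8} \approx 4.875$)
$N = - \frac{19747}{4}$ ($N = - \frac{\left(-62\right) \frac{39}{8} \left(-49\right)}{3} = - \frac{\left(- \frac{1209}{4}\right) \left(-49\right)}{3} = \left(- \frac{1}{3}\right) \frac{59241}{4} = - \frac{19747}{4} \approx -4936.8$)
$\frac{N}{88683 + 215828} - \frac{411801}{361035} = - \frac{19747}{4 \left(88683 + 215828\right)} - \frac{411801}{361035} = - \frac{19747}{4 \cdot 304511} - \frac{137267}{120345} = \left(- \frac{19747}{4}\right) \frac{1}{304511} - \frac{137267}{120345} = - \frac{19747}{1218044} - \frac{137267}{120345} = - \frac{169573698463}{146585505180}$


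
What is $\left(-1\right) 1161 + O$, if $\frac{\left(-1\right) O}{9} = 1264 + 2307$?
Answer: $-33300$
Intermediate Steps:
$O = -32139$ ($O = - 9 \left(1264 + 2307\right) = \left(-9\right) 3571 = -32139$)
$\left(-1\right) 1161 + O = \left(-1\right) 1161 - 32139 = -1161 - 32139 = -33300$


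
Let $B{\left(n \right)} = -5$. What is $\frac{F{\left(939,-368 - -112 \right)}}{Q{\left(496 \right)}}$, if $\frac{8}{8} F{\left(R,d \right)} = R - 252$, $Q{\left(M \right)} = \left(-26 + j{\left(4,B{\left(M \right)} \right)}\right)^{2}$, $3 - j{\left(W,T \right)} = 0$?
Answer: $\frac{687}{529} \approx 1.2987$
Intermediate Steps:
$j{\left(W,T \right)} = 3$ ($j{\left(W,T \right)} = 3 - 0 = 3 + 0 = 3$)
$Q{\left(M \right)} = 529$ ($Q{\left(M \right)} = \left(-26 + 3\right)^{2} = \left(-23\right)^{2} = 529$)
$F{\left(R,d \right)} = -252 + R$ ($F{\left(R,d \right)} = R - 252 = -252 + R$)
$\frac{F{\left(939,-368 - -112 \right)}}{Q{\left(496 \right)}} = \frac{-252 + 939}{529} = 687 \cdot \frac{1}{529} = \frac{687}{529}$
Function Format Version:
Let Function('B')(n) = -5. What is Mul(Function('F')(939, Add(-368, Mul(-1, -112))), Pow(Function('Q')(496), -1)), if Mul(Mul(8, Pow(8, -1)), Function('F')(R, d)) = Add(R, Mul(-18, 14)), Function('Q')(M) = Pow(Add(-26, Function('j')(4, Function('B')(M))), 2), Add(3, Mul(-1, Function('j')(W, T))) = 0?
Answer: Rational(687, 529) ≈ 1.2987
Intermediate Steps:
Function('j')(W, T) = 3 (Function('j')(W, T) = Add(3, Mul(-1, 0)) = Add(3, 0) = 3)
Function('Q')(M) = 529 (Function('Q')(M) = Pow(Add(-26, 3), 2) = Pow(-23, 2) = 529)
Function('F')(R, d) = Add(-252, R) (Function('F')(R, d) = Add(R, Mul(-18, 14)) = Add(R, -252) = Add(-252, R))
Mul(Function('F')(939, Add(-368, Mul(-1, -112))), Pow(Function('Q')(496), -1)) = Mul(Add(-252, 939), Pow(529, -1)) = Mul(687, Rational(1, 529)) = Rational(687, 529)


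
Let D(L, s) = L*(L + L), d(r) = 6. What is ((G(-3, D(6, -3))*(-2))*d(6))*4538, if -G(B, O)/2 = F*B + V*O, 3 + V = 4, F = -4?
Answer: 9148608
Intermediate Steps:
V = 1 (V = -3 + 4 = 1)
D(L, s) = 2*L² (D(L, s) = L*(2*L) = 2*L²)
G(B, O) = -2*O + 8*B (G(B, O) = -2*(-4*B + 1*O) = -2*(-4*B + O) = -2*(O - 4*B) = -2*O + 8*B)
((G(-3, D(6, -3))*(-2))*d(6))*4538 = (((-4*6² + 8*(-3))*(-2))*6)*4538 = (((-4*36 - 24)*(-2))*6)*4538 = (((-2*72 - 24)*(-2))*6)*4538 = (((-144 - 24)*(-2))*6)*4538 = (-168*(-2)*6)*4538 = (336*6)*4538 = 2016*4538 = 9148608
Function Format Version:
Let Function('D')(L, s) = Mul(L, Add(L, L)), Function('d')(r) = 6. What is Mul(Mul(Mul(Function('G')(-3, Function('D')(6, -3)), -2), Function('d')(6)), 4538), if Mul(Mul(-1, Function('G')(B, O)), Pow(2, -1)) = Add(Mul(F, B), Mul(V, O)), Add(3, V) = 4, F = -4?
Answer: 9148608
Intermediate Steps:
V = 1 (V = Add(-3, 4) = 1)
Function('D')(L, s) = Mul(2, Pow(L, 2)) (Function('D')(L, s) = Mul(L, Mul(2, L)) = Mul(2, Pow(L, 2)))
Function('G')(B, O) = Add(Mul(-2, O), Mul(8, B)) (Function('G')(B, O) = Mul(-2, Add(Mul(-4, B), Mul(1, O))) = Mul(-2, Add(Mul(-4, B), O)) = Mul(-2, Add(O, Mul(-4, B))) = Add(Mul(-2, O), Mul(8, B)))
Mul(Mul(Mul(Function('G')(-3, Function('D')(6, -3)), -2), Function('d')(6)), 4538) = Mul(Mul(Mul(Add(Mul(-2, Mul(2, Pow(6, 2))), Mul(8, -3)), -2), 6), 4538) = Mul(Mul(Mul(Add(Mul(-2, Mul(2, 36)), -24), -2), 6), 4538) = Mul(Mul(Mul(Add(Mul(-2, 72), -24), -2), 6), 4538) = Mul(Mul(Mul(Add(-144, -24), -2), 6), 4538) = Mul(Mul(Mul(-168, -2), 6), 4538) = Mul(Mul(336, 6), 4538) = Mul(2016, 4538) = 9148608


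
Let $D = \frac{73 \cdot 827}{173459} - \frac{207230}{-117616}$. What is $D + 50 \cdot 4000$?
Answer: $\frac{2040176897652053}{10200776872} \approx 2.0 \cdot 10^{5}$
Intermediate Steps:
$D = \frac{21523252053}{10200776872}$ ($D = 60371 \cdot \frac{1}{173459} - - \frac{103615}{58808} = \frac{60371}{173459} + \frac{103615}{58808} = \frac{21523252053}{10200776872} \approx 2.11$)
$D + 50 \cdot 4000 = \frac{21523252053}{10200776872} + 50 \cdot 4000 = \frac{21523252053}{10200776872} + 200000 = \frac{2040176897652053}{10200776872}$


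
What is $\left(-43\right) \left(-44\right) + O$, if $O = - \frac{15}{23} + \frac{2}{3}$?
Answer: $\frac{130549}{69} \approx 1892.0$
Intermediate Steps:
$O = \frac{1}{69}$ ($O = \left(-15\right) \frac{1}{23} + 2 \cdot \frac{1}{3} = - \frac{15}{23} + \frac{2}{3} = \frac{1}{69} \approx 0.014493$)
$\left(-43\right) \left(-44\right) + O = \left(-43\right) \left(-44\right) + \frac{1}{69} = 1892 + \frac{1}{69} = \frac{130549}{69}$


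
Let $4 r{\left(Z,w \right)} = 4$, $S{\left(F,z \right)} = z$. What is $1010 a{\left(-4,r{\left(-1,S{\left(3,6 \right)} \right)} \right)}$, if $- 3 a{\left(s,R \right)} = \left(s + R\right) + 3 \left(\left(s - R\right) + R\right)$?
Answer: $5050$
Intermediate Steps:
$r{\left(Z,w \right)} = 1$ ($r{\left(Z,w \right)} = \frac{1}{4} \cdot 4 = 1$)
$a{\left(s,R \right)} = - \frac{4 s}{3} - \frac{R}{3}$ ($a{\left(s,R \right)} = - \frac{\left(s + R\right) + 3 \left(\left(s - R\right) + R\right)}{3} = - \frac{\left(R + s\right) + 3 s}{3} = - \frac{R + 4 s}{3} = - \frac{4 s}{3} - \frac{R}{3}$)
$1010 a{\left(-4,r{\left(-1,S{\left(3,6 \right)} \right)} \right)} = 1010 \left(\left(- \frac{4}{3}\right) \left(-4\right) - \frac{1}{3}\right) = 1010 \left(\frac{16}{3} - \frac{1}{3}\right) = 1010 \cdot 5 = 5050$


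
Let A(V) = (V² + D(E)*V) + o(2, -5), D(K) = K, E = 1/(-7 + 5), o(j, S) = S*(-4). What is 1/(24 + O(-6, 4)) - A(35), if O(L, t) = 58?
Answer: -50327/41 ≈ -1227.5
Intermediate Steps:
o(j, S) = -4*S
E = -½ (E = 1/(-2) = -½ ≈ -0.50000)
A(V) = 20 + V² - V/2 (A(V) = (V² - V/2) - 4*(-5) = (V² - V/2) + 20 = 20 + V² - V/2)
1/(24 + O(-6, 4)) - A(35) = 1/(24 + 58) - (20 + 35² - ½*35) = 1/82 - (20 + 1225 - 35/2) = 1/82 - 1*2455/2 = 1/82 - 2455/2 = -50327/41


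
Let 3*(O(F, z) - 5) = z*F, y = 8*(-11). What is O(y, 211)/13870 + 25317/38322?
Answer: 9512564/44293845 ≈ 0.21476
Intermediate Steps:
y = -88
O(F, z) = 5 + F*z/3 (O(F, z) = 5 + (z*F)/3 = 5 + (F*z)/3 = 5 + F*z/3)
O(y, 211)/13870 + 25317/38322 = (5 + (⅓)*(-88)*211)/13870 + 25317/38322 = (5 - 18568/3)*(1/13870) + 25317*(1/38322) = -18553/3*1/13870 + 2813/4258 = -18553/41610 + 2813/4258 = 9512564/44293845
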